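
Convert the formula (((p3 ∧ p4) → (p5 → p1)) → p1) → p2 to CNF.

(((p3 ∧ p4) → (p5 → p1)) → p1) → p2
≡ ¬(((p3 ∧ p4) → (p5 → p1)) → p1) ∨ p2
≡ ¬(¬((p3 ∧ p4) → (p5 → p1)) ∨ p1) ∨ p2
≡ ¬(¬(¬(p3 ∧ p4) ∨ (p5 → p1)) ∨ p1) ∨ p2
≡ ¬(¬(¬(p3 ∧ p4) ∨ ¬p5 ∨ p1) ∨ p1) ∨ p2
≡ (¬¬(¬(p3 ∧ p4) ∨ ¬p5 ∨ p1) ∧ ¬p1) ∨ p2
≡ ((¬(p3 ∧ p4) ∨ ¬p5 ∨ p1) ∧ ¬p1) ∨ p2
≡ ((¬p3 ∨ ¬p4 ∨ ¬p5 ∨ p1) ∧ ¬p1) ∨ p2
≡ (¬p3 ∨ ¬p4 ∨ ¬p5 ∨ p1 ∨ p2) ∧ (¬p1 ∨ p2)

(¬p3 ∨ ¬p4 ∨ ¬p5 ∨ p1 ∨ p2) ∧ (¬p1 ∨ p2)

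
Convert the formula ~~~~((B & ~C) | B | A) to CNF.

~~~~((B & ~C) | B | A)
= ~~((B & ~C) | B | A)
= (B & ~C) | B | A
= (B | B | A) & (~C | B | A)
= B | A

B | A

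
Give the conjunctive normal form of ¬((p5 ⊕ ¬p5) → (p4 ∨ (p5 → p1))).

¬((p5 ⊕ ¬p5) → (p4 ∨ (p5 → p1)))
≡ ¬(¬(p5 ⊕ ¬p5) ∨ p4 ∨ (p5 → p1))   (eliminate →)
≡ ¬(¬((p5 ∨ ¬p5) ∧ ¬(p5 ∧ ¬p5)) ∨ p4 ∨ (p5 → p1))   (expand ⊕)
≡ ¬(¬((p5 ∨ ¬p5) ∧ ¬(p5 ∧ ¬p5)) ∨ p4 ∨ ¬p5 ∨ p1)   (eliminate →)
≡ ¬¬((p5 ∨ ¬p5) ∧ ¬(p5 ∧ ¬p5)) ∧ ¬p4 ∧ ¬¬p5 ∧ ¬p1   (De Morgan)
≡ (p5 ∨ ¬p5) ∧ ¬(p5 ∧ ¬p5) ∧ ¬p4 ∧ ¬¬p5 ∧ ¬p1   (double negation)
≡ (p5 ∨ ¬p5) ∧ (¬p5 ∨ ¬¬p5) ∧ ¬p4 ∧ ¬¬p5 ∧ ¬p1   (De Morgan)
≡ (p5 ∨ ¬p5) ∧ (¬p5 ∨ p5) ∧ ¬p4 ∧ ¬¬p5 ∧ ¬p1   (double negation)
≡ (p5 ∨ ¬p5) ∧ (¬p5 ∨ p5) ∧ ¬p4 ∧ p5 ∧ ¬p1   (double negation)
≡ ¬p4 ∧ p5 ∧ ¬p1   (simplify)

¬p4 ∧ p5 ∧ ¬p1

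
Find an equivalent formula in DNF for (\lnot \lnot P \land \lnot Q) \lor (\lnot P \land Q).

(\lnot \lnot P \land \lnot Q) \lor (\lnot P \land Q)
≡ (P \land \lnot Q) \lor (\lnot P \land Q)   (double negation)

(P \land \lnot Q) \lor (\lnot P \land Q)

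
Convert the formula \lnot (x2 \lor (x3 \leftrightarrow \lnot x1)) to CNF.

\lnot x2 \land (x3 \lor \lnot x1) \land (x1 \lor \lnot x3)

\lnot (x2 \lor (x3 \leftrightarrow \lnot x1))
≡ \lnot (x2 \lor ((x3 \to \lnot x1) \land (\lnot x1 \to x3)))   [eliminate \leftrightarrow]
≡ \lnot (x2 \lor ((\lnot x3 \lor \lnot x1) \land (\lnot x1 \to x3)))   [eliminate \to]
≡ \lnot (x2 \lor ((\lnot x3 \lor \lnot x1) \land (\lnot \lnot x1 \lor x3)))   [eliminate \to]
≡ \lnot x2 \land \lnot ((\lnot x3 \lor \lnot x1) \land (\lnot \lnot x1 \lor x3))   [De Morgan]
≡ \lnot x2 \land (\lnot (\lnot x3 \lor \lnot x1) \lor \lnot (\lnot \lnot x1 \lor x3))   [De Morgan]
≡ \lnot x2 \land ((\lnot \lnot x3 \land \lnot \lnot x1) \lor \lnot (\lnot \lnot x1 \lor x3))   [De Morgan]
≡ \lnot x2 \land ((x3 \land \lnot \lnot x1) \lor \lnot (\lnot \lnot x1 \lor x3))   [double negation]
≡ \lnot x2 \land ((x3 \land x1) \lor \lnot (\lnot \lnot x1 \lor x3))   [double negation]
≡ \lnot x2 \land ((x3 \land x1) \lor (\lnot \lnot \lnot x1 \land \lnot x3))   [De Morgan]
≡ \lnot x2 \land ((x3 \land x1) \lor (\lnot x1 \land \lnot x3))   [double negation]
≡ \lnot x2 \land (x3 \lor \lnot x1) \land (x3 \lor \lnot x3) \land (x1 \lor \lnot x1) \land (x1 \lor \lnot x3)   [distribute \lor over \land]
≡ \lnot x2 \land (x3 \lor \lnot x1) \land (x1 \lor \lnot x3)   [simplify]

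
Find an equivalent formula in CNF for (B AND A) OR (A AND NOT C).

(B AND A) OR (A AND NOT C)
≡ (B OR A) AND (B OR NOT C) AND (A OR A) AND (A OR NOT C)   — distribute OR over AND
≡ (B OR NOT C) AND A   — simplify

(B OR NOT C) AND A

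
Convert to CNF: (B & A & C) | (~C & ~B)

(B & A & C) | (~C & ~B)
= (B | ~C) & (B | ~B) & (A | ~C) & (A | ~B) & (C | ~C) & (C | ~B)   [distribute | over &]
= (B | ~C) & (A | ~C) & (A | ~B) & (C | ~B)   [simplify]

(B | ~C) & (A | ~C) & (A | ~B) & (C | ~B)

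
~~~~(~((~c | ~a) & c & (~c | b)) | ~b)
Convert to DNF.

(c & a) | ~c | ~b

~~~~(~((~c | ~a) & c & (~c | b)) | ~b)
⇔ ~~(~((~c | ~a) & c & (~c | b)) | ~b)   [double negation]
⇔ ~((~c | ~a) & c & (~c | b)) | ~b   [double negation]
⇔ ~(~c | ~a) | ~c | ~(~c | b) | ~b   [De Morgan]
⇔ (~~c & ~~a) | ~c | ~(~c | b) | ~b   [De Morgan]
⇔ (c & ~~a) | ~c | ~(~c | b) | ~b   [double negation]
⇔ (c & a) | ~c | ~(~c | b) | ~b   [double negation]
⇔ (c & a) | ~c | (~~c & ~b) | ~b   [De Morgan]
⇔ (c & a) | ~c | (c & ~b) | ~b   [double negation]
⇔ (c & a) | ~c | ~b   [simplify]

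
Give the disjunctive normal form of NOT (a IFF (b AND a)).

a AND NOT b

NOT (a IFF (b AND a))
= NOT ((a IMPLIES (b AND a)) AND ((b AND a) IMPLIES a))   [eliminate IFF]
= NOT ((NOT a OR (b AND a)) AND ((b AND a) IMPLIES a))   [eliminate IMPLIES]
= NOT ((NOT a OR (b AND a)) AND (NOT (b AND a) OR a))   [eliminate IMPLIES]
= NOT (NOT a OR (b AND a)) OR NOT (NOT (b AND a) OR a)   [De Morgan]
= (NOT NOT a AND NOT (b AND a)) OR NOT (NOT (b AND a) OR a)   [De Morgan]
= (a AND NOT (b AND a)) OR NOT (NOT (b AND a) OR a)   [double negation]
= (a AND (NOT b OR NOT a)) OR NOT (NOT (b AND a) OR a)   [De Morgan]
= (a AND (NOT b OR NOT a)) OR (NOT NOT (b AND a) AND NOT a)   [De Morgan]
= (a AND (NOT b OR NOT a)) OR (b AND a AND NOT a)   [double negation]
= (a AND NOT b) OR (a AND NOT a) OR (b AND a AND NOT a)   [distribute AND over OR]
= a AND NOT b   [simplify]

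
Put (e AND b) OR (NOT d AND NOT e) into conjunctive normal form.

(e AND b) OR (NOT d AND NOT e)
≡ (e OR NOT d) AND (e OR NOT e) AND (b OR NOT d) AND (b OR NOT e)   [distribute OR over AND]
≡ (e OR NOT d) AND (b OR NOT d) AND (b OR NOT e)   [simplify]

(e OR NOT d) AND (b OR NOT d) AND (b OR NOT e)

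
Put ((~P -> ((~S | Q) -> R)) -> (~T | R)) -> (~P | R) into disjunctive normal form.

((~P -> ((~S | Q) -> R)) -> (~T | R)) -> (~P | R)
⇔ ~((~P -> ((~S | Q) -> R)) -> (~T | R)) | ~P | R   (eliminate ->)
⇔ ~(~(~P -> ((~S | Q) -> R)) | ~T | R) | ~P | R   (eliminate ->)
⇔ ~(~(~~P | ((~S | Q) -> R)) | ~T | R) | ~P | R   (eliminate ->)
⇔ ~(~(~~P | ~(~S | Q) | R) | ~T | R) | ~P | R   (eliminate ->)
⇔ (~~(~~P | ~(~S | Q) | R) & ~~T & ~R) | ~P | R   (De Morgan)
⇔ ((~~P | ~(~S | Q) | R) & ~~T & ~R) | ~P | R   (double negation)
⇔ ((P | ~(~S | Q) | R) & ~~T & ~R) | ~P | R   (double negation)
⇔ ((P | (~~S & ~Q) | R) & ~~T & ~R) | ~P | R   (De Morgan)
⇔ ((P | (S & ~Q) | R) & ~~T & ~R) | ~P | R   (double negation)
⇔ ((P | (S & ~Q) | R) & T & ~R) | ~P | R   (double negation)
⇔ (P & T & ~R) | (S & ~Q & T & ~R) | (R & T & ~R) | ~P | R   (distribute & over |)
⇔ (P & T & ~R) | (S & ~Q & T & ~R) | ~P | R   (simplify)

(P & T & ~R) | (S & ~Q & T & ~R) | ~P | R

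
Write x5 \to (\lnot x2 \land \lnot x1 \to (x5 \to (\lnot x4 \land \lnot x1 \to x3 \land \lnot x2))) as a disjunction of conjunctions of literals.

x5 \to (\lnot x2 \land \lnot x1 \to (x5 \to (\lnot x4 \land \lnot x1 \to x3 \land \lnot x2)))
≡ \lnot x5 \lor (\lnot x2 \land \lnot x1 \to (x5 \to (\lnot x4 \land \lnot x1 \to x3 \land \lnot x2)))   [eliminate \to]
≡ \lnot x5 \lor \lnot (\lnot x2 \land \lnot x1) \lor (x5 \to (\lnot x4 \land \lnot x1 \to x3 \land \lnot x2))   [eliminate \to]
≡ \lnot x5 \lor \lnot (\lnot x2 \land \lnot x1) \lor \lnot x5 \lor (\lnot x4 \land \lnot x1 \to x3 \land \lnot x2)   [eliminate \to]
≡ \lnot x5 \lor \lnot (\lnot x2 \land \lnot x1) \lor \lnot x5 \lor \lnot (\lnot x4 \land \lnot x1) \lor x3 \land \lnot x2   [eliminate \to]
≡ \lnot x5 \lor \lnot \lnot x2 \lor \lnot \lnot x1 \lor \lnot x5 \lor \lnot (\lnot x4 \land \lnot x1) \lor x3 \land \lnot x2   [De Morgan]
≡ \lnot x5 \lor x2 \lor \lnot \lnot x1 \lor \lnot x5 \lor \lnot (\lnot x4 \land \lnot x1) \lor x3 \land \lnot x2   [double negation]
≡ \lnot x5 \lor x2 \lor x1 \lor \lnot x5 \lor \lnot (\lnot x4 \land \lnot x1) \lor x3 \land \lnot x2   [double negation]
≡ \lnot x5 \lor x2 \lor x1 \lor \lnot x5 \lor \lnot \lnot x4 \lor \lnot \lnot x1 \lor x3 \land \lnot x2   [De Morgan]
≡ \lnot x5 \lor x2 \lor x1 \lor \lnot x5 \lor x4 \lor \lnot \lnot x1 \lor x3 \land \lnot x2   [double negation]
≡ \lnot x5 \lor x2 \lor x1 \lor \lnot x5 \lor x4 \lor x1 \lor x3 \land \lnot x2   [double negation]
≡ \lnot x5 \lor x2 \lor x1 \lor x4 \lor x3 \land \lnot x2   [simplify]

\lnot x5 \lor x2 \lor x1 \lor x4 \lor x3 \land \lnot x2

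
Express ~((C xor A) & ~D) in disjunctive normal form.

(~C & ~A) | (A & C) | D

~((C xor A) & ~D)
⇔ ~(((C & ~A) | (~C & A)) & ~D)
⇔ ~((C & ~A) | (~C & A)) | ~~D
⇔ (~(C & ~A) & ~(~C & A)) | ~~D
⇔ ((~C | ~~A) & ~(~C & A)) | ~~D
⇔ ((~C | A) & ~(~C & A)) | ~~D
⇔ ((~C | A) & (~~C | ~A)) | ~~D
⇔ ((~C | A) & (C | ~A)) | ~~D
⇔ ((~C | A) & (C | ~A)) | D
⇔ (~C & C) | (~C & ~A) | (A & C) | (A & ~A) | D
⇔ (~C & ~A) | (A & C) | D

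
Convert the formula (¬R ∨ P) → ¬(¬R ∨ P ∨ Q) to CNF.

R ∧ ¬P

(¬R ∨ P) → ¬(¬R ∨ P ∨ Q)
= ¬(¬R ∨ P) ∨ ¬(¬R ∨ P ∨ Q)
= (¬¬R ∧ ¬P) ∨ ¬(¬R ∨ P ∨ Q)
= (R ∧ ¬P) ∨ ¬(¬R ∨ P ∨ Q)
= (R ∧ ¬P) ∨ (¬¬R ∧ ¬P ∧ ¬Q)
= (R ∧ ¬P) ∨ (R ∧ ¬P ∧ ¬Q)
= (R ∨ R) ∧ (R ∨ ¬P) ∧ (R ∨ ¬Q) ∧ (¬P ∨ R) ∧ (¬P ∨ ¬P) ∧ (¬P ∨ ¬Q)
= R ∧ ¬P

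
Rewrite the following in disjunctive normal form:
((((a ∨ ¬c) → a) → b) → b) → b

((((a ∨ ¬c) → a) → b) → b) → b
≡ ¬((((a ∨ ¬c) → a) → b) → b) ∨ b
≡ ¬(¬(((a ∨ ¬c) → a) → b) ∨ b) ∨ b
≡ ¬(¬(¬((a ∨ ¬c) → a) ∨ b) ∨ b) ∨ b
≡ ¬(¬(¬(¬(a ∨ ¬c) ∨ a) ∨ b) ∨ b) ∨ b
≡ (¬¬(¬(¬(a ∨ ¬c) ∨ a) ∨ b) ∧ ¬b) ∨ b
≡ ((¬(¬(a ∨ ¬c) ∨ a) ∨ b) ∧ ¬b) ∨ b
≡ (((¬¬(a ∨ ¬c) ∧ ¬a) ∨ b) ∧ ¬b) ∨ b
≡ ((((a ∨ ¬c) ∧ ¬a) ∨ b) ∧ ¬b) ∨ b
≡ (a ∧ ¬a ∧ ¬b) ∨ (¬c ∧ ¬a ∧ ¬b) ∨ (b ∧ ¬b) ∨ b
≡ (¬c ∧ ¬a ∧ ¬b) ∨ b

(¬c ∧ ¬a ∧ ¬b) ∨ b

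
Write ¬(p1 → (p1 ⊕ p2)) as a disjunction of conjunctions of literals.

¬(p1 → (p1 ⊕ p2))
≡ ¬(¬p1 ∨ (p1 ⊕ p2))   [eliminate →]
≡ ¬(¬p1 ∨ (p1 ∧ ¬p2) ∨ (¬p1 ∧ p2))   [expand ⊕]
≡ ¬¬p1 ∧ ¬(p1 ∧ ¬p2) ∧ ¬(¬p1 ∧ p2)   [De Morgan]
≡ p1 ∧ ¬(p1 ∧ ¬p2) ∧ ¬(¬p1 ∧ p2)   [double negation]
≡ p1 ∧ (¬p1 ∨ ¬¬p2) ∧ ¬(¬p1 ∧ p2)   [De Morgan]
≡ p1 ∧ (¬p1 ∨ p2) ∧ ¬(¬p1 ∧ p2)   [double negation]
≡ p1 ∧ (¬p1 ∨ p2) ∧ (¬¬p1 ∨ ¬p2)   [De Morgan]
≡ p1 ∧ (¬p1 ∨ p2) ∧ (p1 ∨ ¬p2)   [double negation]
≡ (p1 ∧ ¬p1 ∧ p1) ∨ (p1 ∧ ¬p1 ∧ ¬p2) ∨ (p1 ∧ p2 ∧ p1) ∨ (p1 ∧ p2 ∧ ¬p2)   [distribute ∧ over ∨]
≡ p1 ∧ p2   [simplify]

p1 ∧ p2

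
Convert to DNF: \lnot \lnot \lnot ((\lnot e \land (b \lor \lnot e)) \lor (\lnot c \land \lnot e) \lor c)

\lnot \lnot \lnot ((\lnot e \land (b \lor \lnot e)) \lor (\lnot c \land \lnot e) \lor c)
≡ \lnot ((\lnot e \land (b \lor \lnot e)) \lor (\lnot c \land \lnot e) \lor c)   [double negation]
≡ \lnot (\lnot e \land (b \lor \lnot e)) \land \lnot (\lnot c \land \lnot e) \land \lnot c   [De Morgan]
≡ (\lnot \lnot e \lor \lnot (b \lor \lnot e)) \land \lnot (\lnot c \land \lnot e) \land \lnot c   [De Morgan]
≡ (e \lor \lnot (b \lor \lnot e)) \land \lnot (\lnot c \land \lnot e) \land \lnot c   [double negation]
≡ (e \lor (\lnot b \land \lnot \lnot e)) \land \lnot (\lnot c \land \lnot e) \land \lnot c   [De Morgan]
≡ (e \lor (\lnot b \land e)) \land \lnot (\lnot c \land \lnot e) \land \lnot c   [double negation]
≡ (e \lor (\lnot b \land e)) \land (\lnot \lnot c \lor \lnot \lnot e) \land \lnot c   [De Morgan]
≡ (e \lor (\lnot b \land e)) \land (c \lor \lnot \lnot e) \land \lnot c   [double negation]
≡ (e \lor (\lnot b \land e)) \land (c \lor e) \land \lnot c   [double negation]
≡ (e \land c \land \lnot c) \lor (e \land e \land \lnot c) \lor (\lnot b \land e \land c \land \lnot c) \lor (\lnot b \land e \land e \land \lnot c)   [distribute \land over \lor]
≡ e \land \lnot c   [simplify]

e \land \lnot c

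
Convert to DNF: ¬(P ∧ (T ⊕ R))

¬P ∨ (¬T ∧ ¬R) ∨ (R ∧ T)

¬(P ∧ (T ⊕ R))
⇔ ¬(P ∧ ((T ∧ ¬R) ∨ (¬T ∧ R)))   [expand ⊕]
⇔ ¬P ∨ ¬((T ∧ ¬R) ∨ (¬T ∧ R))   [De Morgan]
⇔ ¬P ∨ (¬(T ∧ ¬R) ∧ ¬(¬T ∧ R))   [De Morgan]
⇔ ¬P ∨ ((¬T ∨ ¬¬R) ∧ ¬(¬T ∧ R))   [De Morgan]
⇔ ¬P ∨ ((¬T ∨ R) ∧ ¬(¬T ∧ R))   [double negation]
⇔ ¬P ∨ ((¬T ∨ R) ∧ (¬¬T ∨ ¬R))   [De Morgan]
⇔ ¬P ∨ ((¬T ∨ R) ∧ (T ∨ ¬R))   [double negation]
⇔ ¬P ∨ (¬T ∧ T) ∨ (¬T ∧ ¬R) ∨ (R ∧ T) ∨ (R ∧ ¬R)   [distribute ∧ over ∨]
⇔ ¬P ∨ (¬T ∧ ¬R) ∨ (R ∧ T)   [simplify]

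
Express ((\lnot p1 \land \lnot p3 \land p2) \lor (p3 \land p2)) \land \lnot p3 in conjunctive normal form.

((\lnot p1 \land \lnot p3 \land p2) \lor (p3 \land p2)) \land \lnot p3
≡ (\lnot p1 \lor p3) \land (\lnot p1 \lor p2) \land (\lnot p3 \lor p3) \land (\lnot p3 \lor p2) \land (p2 \lor p3) \land (p2 \lor p2) \land \lnot p3   [distribute \lor over \land]
≡ (\lnot p1 \lor p3) \land p2 \land \lnot p3   [simplify]

(\lnot p1 \lor p3) \land p2 \land \lnot p3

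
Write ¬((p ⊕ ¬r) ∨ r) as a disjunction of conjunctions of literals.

¬r ∧ p

¬((p ⊕ ¬r) ∨ r)
= ¬((p ∧ ¬¬r) ∨ (¬p ∧ ¬r) ∨ r)   (expand ⊕)
= ¬(p ∧ ¬¬r) ∧ ¬(¬p ∧ ¬r) ∧ ¬r   (De Morgan)
= (¬p ∨ ¬¬¬r) ∧ ¬(¬p ∧ ¬r) ∧ ¬r   (De Morgan)
= (¬p ∨ ¬r) ∧ ¬(¬p ∧ ¬r) ∧ ¬r   (double negation)
= (¬p ∨ ¬r) ∧ (¬¬p ∨ ¬¬r) ∧ ¬r   (De Morgan)
= (¬p ∨ ¬r) ∧ (p ∨ ¬¬r) ∧ ¬r   (double negation)
= (¬p ∨ ¬r) ∧ (p ∨ r) ∧ ¬r   (double negation)
= (¬p ∧ p ∧ ¬r) ∨ (¬p ∧ r ∧ ¬r) ∨ (¬r ∧ p ∧ ¬r) ∨ (¬r ∧ r ∧ ¬r)   (distribute ∧ over ∨)
= ¬r ∧ p   (simplify)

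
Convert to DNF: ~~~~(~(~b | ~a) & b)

~~~~(~(~b | ~a) & b)
≡ ~~(~(~b | ~a) & b)   [double negation]
≡ ~(~b | ~a) & b   [double negation]
≡ ~~b & ~~a & b   [De Morgan]
≡ b & ~~a & b   [double negation]
≡ b & a & b   [double negation]
≡ b & a   [simplify]

b & a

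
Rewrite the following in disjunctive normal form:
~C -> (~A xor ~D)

C | (~A & D) | (A & ~D)

~C -> (~A xor ~D)
≡ ~~C | (~A xor ~D)   [eliminate ->]
≡ ~~C | (~A & ~~D) | (~~A & ~D)   [expand xor]
≡ C | (~A & ~~D) | (~~A & ~D)   [double negation]
≡ C | (~A & D) | (~~A & ~D)   [double negation]
≡ C | (~A & D) | (A & ~D)   [double negation]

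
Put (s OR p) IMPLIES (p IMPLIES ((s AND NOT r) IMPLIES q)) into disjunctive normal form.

(s OR p) IMPLIES (p IMPLIES ((s AND NOT r) IMPLIES q))
≡ NOT (s OR p) OR (p IMPLIES ((s AND NOT r) IMPLIES q))   — eliminate IMPLIES
≡ NOT (s OR p) OR NOT p OR ((s AND NOT r) IMPLIES q)   — eliminate IMPLIES
≡ NOT (s OR p) OR NOT p OR NOT (s AND NOT r) OR q   — eliminate IMPLIES
≡ (NOT s AND NOT p) OR NOT p OR NOT (s AND NOT r) OR q   — De Morgan
≡ (NOT s AND NOT p) OR NOT p OR NOT s OR NOT NOT r OR q   — De Morgan
≡ (NOT s AND NOT p) OR NOT p OR NOT s OR r OR q   — double negation
≡ NOT p OR NOT s OR r OR q   — simplify

NOT p OR NOT s OR r OR q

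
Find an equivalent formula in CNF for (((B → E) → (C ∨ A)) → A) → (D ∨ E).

(((B → E) → (C ∨ A)) → A) → (D ∨ E)
⇔ ¬(((B → E) → (C ∨ A)) → A) ∨ D ∨ E   [eliminate →]
⇔ ¬(¬((B → E) → (C ∨ A)) ∨ A) ∨ D ∨ E   [eliminate →]
⇔ ¬(¬(¬(B → E) ∨ C ∨ A) ∨ A) ∨ D ∨ E   [eliminate →]
⇔ ¬(¬(¬(¬B ∨ E) ∨ C ∨ A) ∨ A) ∨ D ∨ E   [eliminate →]
⇔ (¬¬(¬(¬B ∨ E) ∨ C ∨ A) ∧ ¬A) ∨ D ∨ E   [De Morgan]
⇔ ((¬(¬B ∨ E) ∨ C ∨ A) ∧ ¬A) ∨ D ∨ E   [double negation]
⇔ (((¬¬B ∧ ¬E) ∨ C ∨ A) ∧ ¬A) ∨ D ∨ E   [De Morgan]
⇔ (((B ∧ ¬E) ∨ C ∨ A) ∧ ¬A) ∨ D ∨ E   [double negation]
⇔ (B ∨ C ∨ A ∨ D ∨ E) ∧ (¬E ∨ C ∨ A ∨ D ∨ E) ∧ (¬A ∨ D ∨ E)   [distribute ∨ over ∧]
⇔ (B ∨ C ∨ A ∨ D ∨ E) ∧ (¬A ∨ D ∨ E)   [simplify]

(B ∨ C ∨ A ∨ D ∨ E) ∧ (¬A ∨ D ∨ E)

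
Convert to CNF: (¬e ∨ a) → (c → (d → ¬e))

(¬e ∨ a) → (c → (d → ¬e))
⇔ ¬(¬e ∨ a) ∨ (c → (d → ¬e))   [eliminate →]
⇔ ¬(¬e ∨ a) ∨ ¬c ∨ (d → ¬e)   [eliminate →]
⇔ ¬(¬e ∨ a) ∨ ¬c ∨ ¬d ∨ ¬e   [eliminate →]
⇔ (¬¬e ∧ ¬a) ∨ ¬c ∨ ¬d ∨ ¬e   [De Morgan]
⇔ (e ∧ ¬a) ∨ ¬c ∨ ¬d ∨ ¬e   [double negation]
⇔ (e ∨ ¬c ∨ ¬d ∨ ¬e) ∧ (¬a ∨ ¬c ∨ ¬d ∨ ¬e)   [distribute ∨ over ∧]
⇔ ¬a ∨ ¬c ∨ ¬d ∨ ¬e   [simplify]

¬a ∨ ¬c ∨ ¬d ∨ ¬e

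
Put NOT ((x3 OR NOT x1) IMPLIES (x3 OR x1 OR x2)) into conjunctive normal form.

NOT ((x3 OR NOT x1) IMPLIES (x3 OR x1 OR x2))
≡ NOT (NOT (x3 OR NOT x1) OR x3 OR x1 OR x2)   [eliminate IMPLIES]
≡ NOT NOT (x3 OR NOT x1) AND NOT x3 AND NOT x1 AND NOT x2   [De Morgan]
≡ (x3 OR NOT x1) AND NOT x3 AND NOT x1 AND NOT x2   [double negation]
≡ NOT x3 AND NOT x1 AND NOT x2   [simplify]

NOT x3 AND NOT x1 AND NOT x2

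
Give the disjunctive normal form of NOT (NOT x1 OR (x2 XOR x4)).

(x1 AND NOT x2 AND NOT x4) OR (x1 AND x4 AND x2)

NOT (NOT x1 OR (x2 XOR x4))
= NOT (NOT x1 OR (x2 AND NOT x4) OR (NOT x2 AND x4))   [expand XOR]
= NOT NOT x1 AND NOT (x2 AND NOT x4) AND NOT (NOT x2 AND x4)   [De Morgan]
= x1 AND NOT (x2 AND NOT x4) AND NOT (NOT x2 AND x4)   [double negation]
= x1 AND (NOT x2 OR NOT NOT x4) AND NOT (NOT x2 AND x4)   [De Morgan]
= x1 AND (NOT x2 OR x4) AND NOT (NOT x2 AND x4)   [double negation]
= x1 AND (NOT x2 OR x4) AND (NOT NOT x2 OR NOT x4)   [De Morgan]
= x1 AND (NOT x2 OR x4) AND (x2 OR NOT x4)   [double negation]
= (x1 AND NOT x2 AND x2) OR (x1 AND NOT x2 AND NOT x4) OR (x1 AND x4 AND x2) OR (x1 AND x4 AND NOT x4)   [distribute AND over OR]
= (x1 AND NOT x2 AND NOT x4) OR (x1 AND x4 AND x2)   [simplify]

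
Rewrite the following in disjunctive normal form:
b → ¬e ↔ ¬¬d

b ∧ e ∧ ¬d ∨ d ∧ ¬b ∨ d ∧ ¬e

b → ¬e ↔ ¬¬d
= ((b → ¬e) → ¬¬d) ∧ (¬¬d → (b → ¬e))   (eliminate ↔)
= (¬(b → ¬e) ∨ ¬¬d) ∧ (¬¬d → (b → ¬e))   (eliminate →)
= (¬(¬b ∨ ¬e) ∨ ¬¬d) ∧ (¬¬d → (b → ¬e))   (eliminate →)
= (¬(¬b ∨ ¬e) ∨ ¬¬d) ∧ (¬¬¬d ∨ (b → ¬e))   (eliminate →)
= (¬(¬b ∨ ¬e) ∨ ¬¬d) ∧ (¬¬¬d ∨ ¬b ∨ ¬e)   (eliminate →)
= (¬¬b ∧ ¬¬e ∨ ¬¬d) ∧ (¬¬¬d ∨ ¬b ∨ ¬e)   (De Morgan)
= (b ∧ ¬¬e ∨ ¬¬d) ∧ (¬¬¬d ∨ ¬b ∨ ¬e)   (double negation)
= (b ∧ e ∨ ¬¬d) ∧ (¬¬¬d ∨ ¬b ∨ ¬e)   (double negation)
= (b ∧ e ∨ d) ∧ (¬¬¬d ∨ ¬b ∨ ¬e)   (double negation)
= (b ∧ e ∨ d) ∧ (¬d ∨ ¬b ∨ ¬e)   (double negation)
= b ∧ e ∧ ¬d ∨ b ∧ e ∧ ¬b ∨ b ∧ e ∧ ¬e ∨ d ∧ ¬d ∨ d ∧ ¬b ∨ d ∧ ¬e   (distribute ∧ over ∨)
= b ∧ e ∧ ¬d ∨ d ∧ ¬b ∨ d ∧ ¬e   (simplify)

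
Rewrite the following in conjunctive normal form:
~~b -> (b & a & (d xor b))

~~b -> (b & a & (d xor b))
≡ ~~~b | (b & a & (d xor b))   (eliminate ->)
≡ ~~~b | (b & a & (d | b) & ~(d & b))   (expand xor)
≡ ~b | (b & a & (d | b) & ~(d & b))   (double negation)
≡ ~b | (b & a & (d | b) & (~d | ~b))   (De Morgan)
≡ (~b | b) & (~b | a) & (~b | d | b) & (~b | ~d | ~b)   (distribute | over &)
≡ (~b | a) & (~b | ~d)   (simplify)

(~b | a) & (~b | ~d)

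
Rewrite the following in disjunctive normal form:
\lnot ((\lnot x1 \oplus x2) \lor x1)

x2 \land \lnot x1

\lnot ((\lnot x1 \oplus x2) \lor x1)
≡ \lnot ((\lnot x1 \land \lnot x2) \lor (\lnot \lnot x1 \land x2) \lor x1)   [expand \oplus]
≡ \lnot (\lnot x1 \land \lnot x2) \land \lnot (\lnot \lnot x1 \land x2) \land \lnot x1   [De Morgan]
≡ (\lnot \lnot x1 \lor \lnot \lnot x2) \land \lnot (\lnot \lnot x1 \land x2) \land \lnot x1   [De Morgan]
≡ (x1 \lor \lnot \lnot x2) \land \lnot (\lnot \lnot x1 \land x2) \land \lnot x1   [double negation]
≡ (x1 \lor x2) \land \lnot (\lnot \lnot x1 \land x2) \land \lnot x1   [double negation]
≡ (x1 \lor x2) \land (\lnot \lnot \lnot x1 \lor \lnot x2) \land \lnot x1   [De Morgan]
≡ (x1 \lor x2) \land (\lnot x1 \lor \lnot x2) \land \lnot x1   [double negation]
≡ (x1 \land \lnot x1 \land \lnot x1) \lor (x1 \land \lnot x2 \land \lnot x1) \lor (x2 \land \lnot x1 \land \lnot x1) \lor (x2 \land \lnot x2 \land \lnot x1)   [distribute \land over \lor]
≡ x2 \land \lnot x1   [simplify]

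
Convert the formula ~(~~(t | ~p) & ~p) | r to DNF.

p | r

~(~~(t | ~p) & ~p) | r
≡ ~~~(t | ~p) | ~~p | r   [De Morgan]
≡ ~(t | ~p) | ~~p | r   [double negation]
≡ (~t & ~~p) | ~~p | r   [De Morgan]
≡ (~t & p) | ~~p | r   [double negation]
≡ (~t & p) | p | r   [double negation]
≡ p | r   [simplify]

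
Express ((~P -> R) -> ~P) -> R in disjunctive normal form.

((~P -> R) -> ~P) -> R
⇔ ~((~P -> R) -> ~P) | R
⇔ ~(~(~P -> R) | ~P) | R
⇔ ~(~(~~P | R) | ~P) | R
⇔ (~~(~~P | R) & ~~P) | R
⇔ ((~~P | R) & ~~P) | R
⇔ ((P | R) & ~~P) | R
⇔ ((P | R) & P) | R
⇔ (P & P) | (R & P) | R
⇔ P | R

P | R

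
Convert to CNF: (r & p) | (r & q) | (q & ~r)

(r | q) & (p | q)

(r & p) | (r & q) | (q & ~r)
⇔ (r | r | q) & (r | r | ~r) & (r | q | q) & (r | q | ~r) & (p | r | q) & (p | r | ~r) & (p | q | q) & (p | q | ~r)   [distribute | over &]
⇔ (r | q) & (p | q)   [simplify]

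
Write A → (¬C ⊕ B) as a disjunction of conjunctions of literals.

A → (¬C ⊕ B)
⇔ ¬A ∨ (¬C ⊕ B)   — eliminate →
⇔ ¬A ∨ (¬C ∧ ¬B) ∨ (¬¬C ∧ B)   — expand ⊕
⇔ ¬A ∨ (¬C ∧ ¬B) ∨ (C ∧ B)   — double negation

¬A ∨ (¬C ∧ ¬B) ∨ (C ∧ B)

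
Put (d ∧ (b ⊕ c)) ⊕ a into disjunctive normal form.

(d ∧ (b ⊕ c)) ⊕ a
≡ (d ∧ (b ⊕ c) ∧ ¬a) ∨ (¬(d ∧ (b ⊕ c)) ∧ a)   (expand ⊕)
≡ (d ∧ ((b ∧ ¬c) ∨ (¬b ∧ c)) ∧ ¬a) ∨ (¬(d ∧ (b ⊕ c)) ∧ a)   (expand ⊕)
≡ (d ∧ ((b ∧ ¬c) ∨ (¬b ∧ c)) ∧ ¬a) ∨ (¬(d ∧ ((b ∧ ¬c) ∨ (¬b ∧ c))) ∧ a)   (expand ⊕)
≡ (d ∧ ((b ∧ ¬c) ∨ (¬b ∧ c)) ∧ ¬a) ∨ ((¬d ∨ ¬((b ∧ ¬c) ∨ (¬b ∧ c))) ∧ a)   (De Morgan)
≡ (d ∧ ((b ∧ ¬c) ∨ (¬b ∧ c)) ∧ ¬a) ∨ ((¬d ∨ (¬(b ∧ ¬c) ∧ ¬(¬b ∧ c))) ∧ a)   (De Morgan)
≡ (d ∧ ((b ∧ ¬c) ∨ (¬b ∧ c)) ∧ ¬a) ∨ ((¬d ∨ ((¬b ∨ ¬¬c) ∧ ¬(¬b ∧ c))) ∧ a)   (De Morgan)
≡ (d ∧ ((b ∧ ¬c) ∨ (¬b ∧ c)) ∧ ¬a) ∨ ((¬d ∨ ((¬b ∨ c) ∧ ¬(¬b ∧ c))) ∧ a)   (double negation)
≡ (d ∧ ((b ∧ ¬c) ∨ (¬b ∧ c)) ∧ ¬a) ∨ ((¬d ∨ ((¬b ∨ c) ∧ (¬¬b ∨ ¬c))) ∧ a)   (De Morgan)
≡ (d ∧ ((b ∧ ¬c) ∨ (¬b ∧ c)) ∧ ¬a) ∨ ((¬d ∨ ((¬b ∨ c) ∧ (b ∨ ¬c))) ∧ a)   (double negation)
≡ (d ∧ b ∧ ¬c ∧ ¬a) ∨ (d ∧ ¬b ∧ c ∧ ¬a) ∨ (¬d ∧ a) ∨ (¬b ∧ b ∧ a) ∨ (¬b ∧ ¬c ∧ a) ∨ (c ∧ b ∧ a) ∨ (c ∧ ¬c ∧ a)   (distribute ∧ over ∨)
≡ (d ∧ b ∧ ¬c ∧ ¬a) ∨ (d ∧ ¬b ∧ c ∧ ¬a) ∨ (¬d ∧ a) ∨ (¬b ∧ ¬c ∧ a) ∨ (c ∧ b ∧ a)   (simplify)

(d ∧ b ∧ ¬c ∧ ¬a) ∨ (d ∧ ¬b ∧ c ∧ ¬a) ∨ (¬d ∧ a) ∨ (¬b ∧ ¬c ∧ a) ∨ (c ∧ b ∧ a)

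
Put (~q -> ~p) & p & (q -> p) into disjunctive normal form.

(~q -> ~p) & p & (q -> p)
≡ (~~q | ~p) & p & (q -> p)   (eliminate ->)
≡ (~~q | ~p) & p & (~q | p)   (eliminate ->)
≡ (q | ~p) & p & (~q | p)   (double negation)
≡ (q & p & ~q) | (q & p & p) | (~p & p & ~q) | (~p & p & p)   (distribute & over |)
≡ q & p   (simplify)

q & p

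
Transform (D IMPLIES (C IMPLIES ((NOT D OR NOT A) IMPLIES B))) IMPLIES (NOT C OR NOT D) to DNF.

(D IMPLIES (C IMPLIES ((NOT D OR NOT A) IMPLIES B))) IMPLIES (NOT C OR NOT D)
⇔ NOT (D IMPLIES (C IMPLIES ((NOT D OR NOT A) IMPLIES B))) OR NOT C OR NOT D   [eliminate IMPLIES]
⇔ NOT (NOT D OR (C IMPLIES ((NOT D OR NOT A) IMPLIES B))) OR NOT C OR NOT D   [eliminate IMPLIES]
⇔ NOT (NOT D OR NOT C OR ((NOT D OR NOT A) IMPLIES B)) OR NOT C OR NOT D   [eliminate IMPLIES]
⇔ NOT (NOT D OR NOT C OR NOT (NOT D OR NOT A) OR B) OR NOT C OR NOT D   [eliminate IMPLIES]
⇔ (NOT NOT D AND NOT NOT C AND NOT NOT (NOT D OR NOT A) AND NOT B) OR NOT C OR NOT D   [De Morgan]
⇔ (D AND NOT NOT C AND NOT NOT (NOT D OR NOT A) AND NOT B) OR NOT C OR NOT D   [double negation]
⇔ (D AND C AND NOT NOT (NOT D OR NOT A) AND NOT B) OR NOT C OR NOT D   [double negation]
⇔ (D AND C AND (NOT D OR NOT A) AND NOT B) OR NOT C OR NOT D   [double negation]
⇔ (D AND C AND NOT D AND NOT B) OR (D AND C AND NOT A AND NOT B) OR NOT C OR NOT D   [distribute AND over OR]
⇔ (D AND C AND NOT A AND NOT B) OR NOT C OR NOT D   [simplify]

(D AND C AND NOT A AND NOT B) OR NOT C OR NOT D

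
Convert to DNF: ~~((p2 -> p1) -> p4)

~~((p2 -> p1) -> p4)
⇔ ~~(~(p2 -> p1) | p4)   [eliminate ->]
⇔ ~~(~(~p2 | p1) | p4)   [eliminate ->]
⇔ ~(~p2 | p1) | p4   [double negation]
⇔ (~~p2 & ~p1) | p4   [De Morgan]
⇔ (p2 & ~p1) | p4   [double negation]

(p2 & ~p1) | p4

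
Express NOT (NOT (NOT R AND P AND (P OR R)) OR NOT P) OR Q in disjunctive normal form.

NOT (NOT (NOT R AND P AND (P OR R)) OR NOT P) OR Q
≡ (NOT NOT (NOT R AND P AND (P OR R)) AND NOT NOT P) OR Q   [De Morgan]
≡ (NOT R AND P AND (P OR R) AND NOT NOT P) OR Q   [double negation]
≡ (NOT R AND P AND (P OR R) AND P) OR Q   [double negation]
≡ (NOT R AND P AND P AND P) OR (NOT R AND P AND R AND P) OR Q   [distribute AND over OR]
≡ (NOT R AND P) OR Q   [simplify]

(NOT R AND P) OR Q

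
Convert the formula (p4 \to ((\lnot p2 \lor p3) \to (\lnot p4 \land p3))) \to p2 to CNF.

(p4 \to ((\lnot p2 \lor p3) \to (\lnot p4 \land p3))) \to p2
⇔ \lnot (p4 \to ((\lnot p2 \lor p3) \to (\lnot p4 \land p3))) \lor p2   (eliminate \to)
⇔ \lnot (\lnot p4 \lor ((\lnot p2 \lor p3) \to (\lnot p4 \land p3))) \lor p2   (eliminate \to)
⇔ \lnot (\lnot p4 \lor \lnot (\lnot p2 \lor p3) \lor (\lnot p4 \land p3)) \lor p2   (eliminate \to)
⇔ (\lnot \lnot p4 \land \lnot \lnot (\lnot p2 \lor p3) \land \lnot (\lnot p4 \land p3)) \lor p2   (De Morgan)
⇔ (p4 \land \lnot \lnot (\lnot p2 \lor p3) \land \lnot (\lnot p4 \land p3)) \lor p2   (double negation)
⇔ (p4 \land (\lnot p2 \lor p3) \land \lnot (\lnot p4 \land p3)) \lor p2   (double negation)
⇔ (p4 \land (\lnot p2 \lor p3) \land (\lnot \lnot p4 \lor \lnot p3)) \lor p2   (De Morgan)
⇔ (p4 \land (\lnot p2 \lor p3) \land (p4 \lor \lnot p3)) \lor p2   (double negation)
⇔ (p4 \lor p2) \land (\lnot p2 \lor p3 \lor p2) \land (p4 \lor \lnot p3 \lor p2)   (distribute \lor over \land)
⇔ p4 \lor p2   (simplify)

p4 \lor p2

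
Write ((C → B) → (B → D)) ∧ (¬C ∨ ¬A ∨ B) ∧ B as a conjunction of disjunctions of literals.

((C → B) → (B → D)) ∧ (¬C ∨ ¬A ∨ B) ∧ B
≡ (¬(C → B) ∨ (B → D)) ∧ (¬C ∨ ¬A ∨ B) ∧ B   — eliminate →
≡ (¬(¬C ∨ B) ∨ (B → D)) ∧ (¬C ∨ ¬A ∨ B) ∧ B   — eliminate →
≡ (¬(¬C ∨ B) ∨ ¬B ∨ D) ∧ (¬C ∨ ¬A ∨ B) ∧ B   — eliminate →
≡ ((¬¬C ∧ ¬B) ∨ ¬B ∨ D) ∧ (¬C ∨ ¬A ∨ B) ∧ B   — De Morgan
≡ ((C ∧ ¬B) ∨ ¬B ∨ D) ∧ (¬C ∨ ¬A ∨ B) ∧ B   — double negation
≡ (C ∨ ¬B ∨ D) ∧ (¬B ∨ ¬B ∨ D) ∧ (¬C ∨ ¬A ∨ B) ∧ B   — distribute ∨ over ∧
≡ (¬B ∨ D) ∧ B   — simplify

(¬B ∨ D) ∧ B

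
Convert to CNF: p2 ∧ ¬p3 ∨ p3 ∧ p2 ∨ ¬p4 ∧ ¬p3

(p2 ∨ ¬p4) ∧ (p2 ∨ ¬p3)

p2 ∧ ¬p3 ∨ p3 ∧ p2 ∨ ¬p4 ∧ ¬p3
≡ (p2 ∨ p3 ∨ ¬p4) ∧ (p2 ∨ p3 ∨ ¬p3) ∧ (p2 ∨ p2 ∨ ¬p4) ∧ (p2 ∨ p2 ∨ ¬p3) ∧ (¬p3 ∨ p3 ∨ ¬p4) ∧ (¬p3 ∨ p3 ∨ ¬p3) ∧ (¬p3 ∨ p2 ∨ ¬p4) ∧ (¬p3 ∨ p2 ∨ ¬p3)   (distribute ∨ over ∧)
≡ (p2 ∨ ¬p4) ∧ (p2 ∨ ¬p3)   (simplify)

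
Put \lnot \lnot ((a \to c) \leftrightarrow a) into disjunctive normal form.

\lnot \lnot ((a \to c) \leftrightarrow a)
≡ \lnot \lnot (((a \to c) \to a) \land (a \to (a \to c)))   [eliminate \leftrightarrow]
≡ \lnot \lnot ((\lnot (a \to c) \lor a) \land (a \to (a \to c)))   [eliminate \to]
≡ \lnot \lnot ((\lnot (\lnot a \lor c) \lor a) \land (a \to (a \to c)))   [eliminate \to]
≡ \lnot \lnot ((\lnot (\lnot a \lor c) \lor a) \land (\lnot a \lor (a \to c)))   [eliminate \to]
≡ \lnot \lnot ((\lnot (\lnot a \lor c) \lor a) \land (\lnot a \lor \lnot a \lor c))   [eliminate \to]
≡ (\lnot (\lnot a \lor c) \lor a) \land (\lnot a \lor \lnot a \lor c)   [double negation]
≡ ((\lnot \lnot a \land \lnot c) \lor a) \land (\lnot a \lor \lnot a \lor c)   [De Morgan]
≡ ((a \land \lnot c) \lor a) \land (\lnot a \lor \lnot a \lor c)   [double negation]
≡ (a \land \lnot c \land \lnot a) \lor (a \land \lnot c \land \lnot a) \lor (a \land \lnot c \land c) \lor (a \land \lnot a) \lor (a \land \lnot a) \lor (a \land c)   [distribute \land over \lor]
≡ a \land c   [simplify]

a \land c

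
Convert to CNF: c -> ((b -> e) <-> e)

c -> ((b -> e) <-> e)
≡ ~c | ((b -> e) <-> e)   [eliminate ->]
≡ ~c | (((b -> e) -> e) & (e -> (b -> e)))   [eliminate <->]
≡ ~c | ((~(b -> e) | e) & (e -> (b -> e)))   [eliminate ->]
≡ ~c | ((~(~b | e) | e) & (e -> (b -> e)))   [eliminate ->]
≡ ~c | ((~(~b | e) | e) & (~e | (b -> e)))   [eliminate ->]
≡ ~c | ((~(~b | e) | e) & (~e | ~b | e))   [eliminate ->]
≡ ~c | (((~~b & ~e) | e) & (~e | ~b | e))   [De Morgan]
≡ ~c | (((b & ~e) | e) & (~e | ~b | e))   [double negation]
≡ (~c | b | e) & (~c | ~e | e) & (~c | ~e | ~b | e)   [distribute | over &]
≡ ~c | b | e   [simplify]

~c | b | e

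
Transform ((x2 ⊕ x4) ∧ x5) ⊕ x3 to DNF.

(x2 ∧ ¬x4 ∧ x5 ∧ ¬x3) ∨ (¬x2 ∧ x4 ∧ x5 ∧ ¬x3) ∨ (¬x2 ∧ ¬x4 ∧ x3) ∨ (x4 ∧ x2 ∧ x3) ∨ (¬x5 ∧ x3)

((x2 ⊕ x4) ∧ x5) ⊕ x3
≡ ((x2 ⊕ x4) ∧ x5 ∧ ¬x3) ∨ (¬((x2 ⊕ x4) ∧ x5) ∧ x3)   (expand ⊕)
≡ (((x2 ∧ ¬x4) ∨ (¬x2 ∧ x4)) ∧ x5 ∧ ¬x3) ∨ (¬((x2 ⊕ x4) ∧ x5) ∧ x3)   (expand ⊕)
≡ (((x2 ∧ ¬x4) ∨ (¬x2 ∧ x4)) ∧ x5 ∧ ¬x3) ∨ (¬(((x2 ∧ ¬x4) ∨ (¬x2 ∧ x4)) ∧ x5) ∧ x3)   (expand ⊕)
≡ (((x2 ∧ ¬x4) ∨ (¬x2 ∧ x4)) ∧ x5 ∧ ¬x3) ∨ ((¬((x2 ∧ ¬x4) ∨ (¬x2 ∧ x4)) ∨ ¬x5) ∧ x3)   (De Morgan)
≡ (((x2 ∧ ¬x4) ∨ (¬x2 ∧ x4)) ∧ x5 ∧ ¬x3) ∨ (((¬(x2 ∧ ¬x4) ∧ ¬(¬x2 ∧ x4)) ∨ ¬x5) ∧ x3)   (De Morgan)
≡ (((x2 ∧ ¬x4) ∨ (¬x2 ∧ x4)) ∧ x5 ∧ ¬x3) ∨ ((((¬x2 ∨ ¬¬x4) ∧ ¬(¬x2 ∧ x4)) ∨ ¬x5) ∧ x3)   (De Morgan)
≡ (((x2 ∧ ¬x4) ∨ (¬x2 ∧ x4)) ∧ x5 ∧ ¬x3) ∨ ((((¬x2 ∨ x4) ∧ ¬(¬x2 ∧ x4)) ∨ ¬x5) ∧ x3)   (double negation)
≡ (((x2 ∧ ¬x4) ∨ (¬x2 ∧ x4)) ∧ x5 ∧ ¬x3) ∨ ((((¬x2 ∨ x4) ∧ (¬¬x2 ∨ ¬x4)) ∨ ¬x5) ∧ x3)   (De Morgan)
≡ (((x2 ∧ ¬x4) ∨ (¬x2 ∧ x4)) ∧ x5 ∧ ¬x3) ∨ ((((¬x2 ∨ x4) ∧ (x2 ∨ ¬x4)) ∨ ¬x5) ∧ x3)   (double negation)
≡ (x2 ∧ ¬x4 ∧ x5 ∧ ¬x3) ∨ (¬x2 ∧ x4 ∧ x5 ∧ ¬x3) ∨ (¬x2 ∧ x2 ∧ x3) ∨ (¬x2 ∧ ¬x4 ∧ x3) ∨ (x4 ∧ x2 ∧ x3) ∨ (x4 ∧ ¬x4 ∧ x3) ∨ (¬x5 ∧ x3)   (distribute ∧ over ∨)
≡ (x2 ∧ ¬x4 ∧ x5 ∧ ¬x3) ∨ (¬x2 ∧ x4 ∧ x5 ∧ ¬x3) ∨ (¬x2 ∧ ¬x4 ∧ x3) ∨ (x4 ∧ x2 ∧ x3) ∨ (¬x5 ∧ x3)   (simplify)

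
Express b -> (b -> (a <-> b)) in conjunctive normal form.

~b | a

b -> (b -> (a <-> b))
= ~b | (b -> (a <-> b))   (eliminate ->)
= ~b | ~b | (a <-> b)   (eliminate ->)
= ~b | ~b | ((a -> b) & (b -> a))   (eliminate <->)
= ~b | ~b | ((~a | b) & (b -> a))   (eliminate ->)
= ~b | ~b | ((~a | b) & (~b | a))   (eliminate ->)
= (~b | ~b | ~a | b) & (~b | ~b | ~b | a)   (distribute | over &)
= ~b | a   (simplify)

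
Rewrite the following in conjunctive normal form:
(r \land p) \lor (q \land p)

(r \land p) \lor (q \land p)
≡ (r \lor q) \land (r \lor p) \land (p \lor q) \land (p \lor p)   [distribute \lor over \land]
≡ (r \lor q) \land p   [simplify]

(r \lor q) \land p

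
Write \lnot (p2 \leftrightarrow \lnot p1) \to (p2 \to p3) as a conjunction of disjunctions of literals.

\lnot p2 \lor \lnot p1 \lor p3

\lnot (p2 \leftrightarrow \lnot p1) \to (p2 \to p3)
⇔ \lnot \lnot (p2 \leftrightarrow \lnot p1) \lor (p2 \to p3)   [eliminate \to]
⇔ \lnot \lnot ((p2 \to \lnot p1) \land (\lnot p1 \to p2)) \lor (p2 \to p3)   [eliminate \leftrightarrow]
⇔ \lnot \lnot ((\lnot p2 \lor \lnot p1) \land (\lnot p1 \to p2)) \lor (p2 \to p3)   [eliminate \to]
⇔ \lnot \lnot ((\lnot p2 \lor \lnot p1) \land (\lnot \lnot p1 \lor p2)) \lor (p2 \to p3)   [eliminate \to]
⇔ \lnot \lnot ((\lnot p2 \lor \lnot p1) \land (\lnot \lnot p1 \lor p2)) \lor \lnot p2 \lor p3   [eliminate \to]
⇔ ((\lnot p2 \lor \lnot p1) \land (\lnot \lnot p1 \lor p2)) \lor \lnot p2 \lor p3   [double negation]
⇔ ((\lnot p2 \lor \lnot p1) \land (p1 \lor p2)) \lor \lnot p2 \lor p3   [double negation]
⇔ (\lnot p2 \lor \lnot p1 \lor \lnot p2 \lor p3) \land (p1 \lor p2 \lor \lnot p2 \lor p3)   [distribute \lor over \land]
⇔ \lnot p2 \lor \lnot p1 \lor p3   [simplify]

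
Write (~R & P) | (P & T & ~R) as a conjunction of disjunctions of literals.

(~R & P) | (P & T & ~R)
⇔ (~R | P) & (~R | T) & (~R | ~R) & (P | P) & (P | T) & (P | ~R)   [distribute | over &]
⇔ ~R & P   [simplify]

~R & P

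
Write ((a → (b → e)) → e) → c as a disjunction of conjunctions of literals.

(¬a ∧ ¬e) ∨ (¬b ∧ ¬e) ∨ c

((a → (b → e)) → e) → c
⇔ ¬((a → (b → e)) → e) ∨ c   [eliminate →]
⇔ ¬(¬(a → (b → e)) ∨ e) ∨ c   [eliminate →]
⇔ ¬(¬(¬a ∨ (b → e)) ∨ e) ∨ c   [eliminate →]
⇔ ¬(¬(¬a ∨ ¬b ∨ e) ∨ e) ∨ c   [eliminate →]
⇔ (¬¬(¬a ∨ ¬b ∨ e) ∧ ¬e) ∨ c   [De Morgan]
⇔ ((¬a ∨ ¬b ∨ e) ∧ ¬e) ∨ c   [double negation]
⇔ (¬a ∧ ¬e) ∨ (¬b ∧ ¬e) ∨ (e ∧ ¬e) ∨ c   [distribute ∧ over ∨]
⇔ (¬a ∧ ¬e) ∨ (¬b ∧ ¬e) ∨ c   [simplify]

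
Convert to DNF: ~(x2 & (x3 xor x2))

~x2 | (x2 & x3)

~(x2 & (x3 xor x2))
≡ ~(x2 & ((x3 & ~x2) | (~x3 & x2)))   — expand xor
≡ ~x2 | ~((x3 & ~x2) | (~x3 & x2))   — De Morgan
≡ ~x2 | (~(x3 & ~x2) & ~(~x3 & x2))   — De Morgan
≡ ~x2 | ((~x3 | ~~x2) & ~(~x3 & x2))   — De Morgan
≡ ~x2 | ((~x3 | x2) & ~(~x3 & x2))   — double negation
≡ ~x2 | ((~x3 | x2) & (~~x3 | ~x2))   — De Morgan
≡ ~x2 | ((~x3 | x2) & (x3 | ~x2))   — double negation
≡ ~x2 | (~x3 & x3) | (~x3 & ~x2) | (x2 & x3) | (x2 & ~x2)   — distribute & over |
≡ ~x2 | (x2 & x3)   — simplify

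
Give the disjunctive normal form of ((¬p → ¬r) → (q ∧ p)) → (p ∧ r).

((¬p → ¬r) → (q ∧ p)) → (p ∧ r)
≡ ¬((¬p → ¬r) → (q ∧ p)) ∨ (p ∧ r)
≡ ¬(¬(¬p → ¬r) ∨ (q ∧ p)) ∨ (p ∧ r)
≡ ¬(¬(¬¬p ∨ ¬r) ∨ (q ∧ p)) ∨ (p ∧ r)
≡ (¬¬(¬¬p ∨ ¬r) ∧ ¬(q ∧ p)) ∨ (p ∧ r)
≡ ((¬¬p ∨ ¬r) ∧ ¬(q ∧ p)) ∨ (p ∧ r)
≡ ((p ∨ ¬r) ∧ ¬(q ∧ p)) ∨ (p ∧ r)
≡ ((p ∨ ¬r) ∧ (¬q ∨ ¬p)) ∨ (p ∧ r)
≡ (p ∧ ¬q) ∨ (p ∧ ¬p) ∨ (¬r ∧ ¬q) ∨ (¬r ∧ ¬p) ∨ (p ∧ r)
≡ (p ∧ ¬q) ∨ (¬r ∧ ¬q) ∨ (¬r ∧ ¬p) ∨ (p ∧ r)

(p ∧ ¬q) ∨ (¬r ∧ ¬q) ∨ (¬r ∧ ¬p) ∨ (p ∧ r)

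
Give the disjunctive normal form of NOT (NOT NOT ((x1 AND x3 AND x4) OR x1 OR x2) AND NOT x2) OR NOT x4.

NOT (NOT NOT ((x1 AND x3 AND x4) OR x1 OR x2) AND NOT x2) OR NOT x4
= NOT NOT NOT ((x1 AND x3 AND x4) OR x1 OR x2) OR NOT NOT x2 OR NOT x4   [De Morgan]
= NOT ((x1 AND x3 AND x4) OR x1 OR x2) OR NOT NOT x2 OR NOT x4   [double negation]
= (NOT (x1 AND x3 AND x4) AND NOT x1 AND NOT x2) OR NOT NOT x2 OR NOT x4   [De Morgan]
= ((NOT x1 OR NOT x3 OR NOT x4) AND NOT x1 AND NOT x2) OR NOT NOT x2 OR NOT x4   [De Morgan]
= ((NOT x1 OR NOT x3 OR NOT x4) AND NOT x1 AND NOT x2) OR x2 OR NOT x4   [double negation]
= (NOT x1 AND NOT x1 AND NOT x2) OR (NOT x3 AND NOT x1 AND NOT x2) OR (NOT x4 AND NOT x1 AND NOT x2) OR x2 OR NOT x4   [distribute AND over OR]
= (NOT x1 AND NOT x2) OR x2 OR NOT x4   [simplify]

(NOT x1 AND NOT x2) OR x2 OR NOT x4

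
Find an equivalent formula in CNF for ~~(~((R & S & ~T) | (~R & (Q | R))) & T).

(R | ~Q) & T

~~(~((R & S & ~T) | (~R & (Q | R))) & T)
= ~((R & S & ~T) | (~R & (Q | R))) & T   [double negation]
= ~(R & S & ~T) & ~(~R & (Q | R)) & T   [De Morgan]
= (~R | ~S | ~~T) & ~(~R & (Q | R)) & T   [De Morgan]
= (~R | ~S | T) & ~(~R & (Q | R)) & T   [double negation]
= (~R | ~S | T) & (~~R | ~(Q | R)) & T   [De Morgan]
= (~R | ~S | T) & (R | ~(Q | R)) & T   [double negation]
= (~R | ~S | T) & (R | (~Q & ~R)) & T   [De Morgan]
= (~R | ~S | T) & (R | ~Q) & (R | ~R) & T   [distribute | over &]
= (R | ~Q) & T   [simplify]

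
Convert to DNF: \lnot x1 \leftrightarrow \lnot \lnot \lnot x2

\lnot x1 \leftrightarrow \lnot \lnot \lnot x2
≡ (\lnot x1 \to \lnot \lnot \lnot x2) \land (\lnot \lnot \lnot x2 \to \lnot x1)
≡ (\lnot \lnot x1 \lor \lnot \lnot \lnot x2) \land (\lnot \lnot \lnot x2 \to \lnot x1)
≡ (\lnot \lnot x1 \lor \lnot \lnot \lnot x2) \land (\lnot \lnot \lnot \lnot x2 \lor \lnot x1)
≡ (x1 \lor \lnot \lnot \lnot x2) \land (\lnot \lnot \lnot \lnot x2 \lor \lnot x1)
≡ (x1 \lor \lnot x2) \land (\lnot \lnot \lnot \lnot x2 \lor \lnot x1)
≡ (x1 \lor \lnot x2) \land (\lnot \lnot x2 \lor \lnot x1)
≡ (x1 \lor \lnot x2) \land (x2 \lor \lnot x1)
≡ (x1 \land x2) \lor (x1 \land \lnot x1) \lor (\lnot x2 \land x2) \lor (\lnot x2 \land \lnot x1)
≡ (x1 \land x2) \lor (\lnot x2 \land \lnot x1)

(x1 \land x2) \lor (\lnot x2 \land \lnot x1)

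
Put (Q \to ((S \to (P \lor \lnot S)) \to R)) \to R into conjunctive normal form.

(Q \lor R) \land (\lnot S \lor P \lor R)

(Q \to ((S \to (P \lor \lnot S)) \to R)) \to R
≡ \lnot (Q \to ((S \to (P \lor \lnot S)) \to R)) \lor R   [eliminate \to]
≡ \lnot (\lnot Q \lor ((S \to (P \lor \lnot S)) \to R)) \lor R   [eliminate \to]
≡ \lnot (\lnot Q \lor \lnot (S \to (P \lor \lnot S)) \lor R) \lor R   [eliminate \to]
≡ \lnot (\lnot Q \lor \lnot (\lnot S \lor P \lor \lnot S) \lor R) \lor R   [eliminate \to]
≡ (\lnot \lnot Q \land \lnot \lnot (\lnot S \lor P \lor \lnot S) \land \lnot R) \lor R   [De Morgan]
≡ (Q \land \lnot \lnot (\lnot S \lor P \lor \lnot S) \land \lnot R) \lor R   [double negation]
≡ (Q \land (\lnot S \lor P \lor \lnot S) \land \lnot R) \lor R   [double negation]
≡ (Q \lor R) \land (\lnot S \lor P \lor \lnot S \lor R) \land (\lnot R \lor R)   [distribute \lor over \land]
≡ (Q \lor R) \land (\lnot S \lor P \lor R)   [simplify]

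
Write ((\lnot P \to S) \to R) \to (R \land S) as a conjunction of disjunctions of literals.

(P \lor S) \land (\lnot R \lor S)

((\lnot P \to S) \to R) \to (R \land S)
⇔ \lnot ((\lnot P \to S) \to R) \lor (R \land S)   — eliminate \to
⇔ \lnot (\lnot (\lnot P \to S) \lor R) \lor (R \land S)   — eliminate \to
⇔ \lnot (\lnot (\lnot \lnot P \lor S) \lor R) \lor (R \land S)   — eliminate \to
⇔ (\lnot \lnot (\lnot \lnot P \lor S) \land \lnot R) \lor (R \land S)   — De Morgan
⇔ ((\lnot \lnot P \lor S) \land \lnot R) \lor (R \land S)   — double negation
⇔ ((P \lor S) \land \lnot R) \lor (R \land S)   — double negation
⇔ (P \lor S \lor R) \land (P \lor S \lor S) \land (\lnot R \lor R) \land (\lnot R \lor S)   — distribute \lor over \land
⇔ (P \lor S) \land (\lnot R \lor S)   — simplify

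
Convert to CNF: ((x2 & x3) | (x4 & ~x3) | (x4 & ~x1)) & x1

(x2 | x4) & (x2 | ~x3 | ~x1) & (x3 | x4) & x1

((x2 & x3) | (x4 & ~x3) | (x4 & ~x1)) & x1
≡ (x2 | x4 | x4) & (x2 | x4 | ~x1) & (x2 | ~x3 | x4) & (x2 | ~x3 | ~x1) & (x3 | x4 | x4) & (x3 | x4 | ~x1) & (x3 | ~x3 | x4) & (x3 | ~x3 | ~x1) & x1   [distribute | over &]
≡ (x2 | x4) & (x2 | ~x3 | ~x1) & (x3 | x4) & x1   [simplify]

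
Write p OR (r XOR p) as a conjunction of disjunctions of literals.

p OR (r XOR p)
≡ p OR ((r OR p) AND NOT (r AND p))   [expand XOR]
≡ p OR ((r OR p) AND (NOT r OR NOT p))   [De Morgan]
≡ (p OR r OR p) AND (p OR NOT r OR NOT p)   [distribute OR over AND]
≡ p OR r   [simplify]

p OR r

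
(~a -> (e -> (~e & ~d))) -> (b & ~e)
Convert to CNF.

(~a -> (e -> (~e & ~d))) -> (b & ~e)
⇔ ~(~a -> (e -> (~e & ~d))) | (b & ~e)
⇔ ~(~~a | (e -> (~e & ~d))) | (b & ~e)
⇔ ~(~~a | ~e | (~e & ~d)) | (b & ~e)
⇔ (~~~a & ~~e & ~(~e & ~d)) | (b & ~e)
⇔ (~a & ~~e & ~(~e & ~d)) | (b & ~e)
⇔ (~a & e & ~(~e & ~d)) | (b & ~e)
⇔ (~a & e & (~~e | ~~d)) | (b & ~e)
⇔ (~a & e & (e | ~~d)) | (b & ~e)
⇔ (~a & e & (e | d)) | (b & ~e)
⇔ (~a | b) & (~a | ~e) & (e | b) & (e | ~e) & (e | d | b) & (e | d | ~e)
⇔ (~a | b) & (~a | ~e) & (e | b)

(~a | b) & (~a | ~e) & (e | b)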